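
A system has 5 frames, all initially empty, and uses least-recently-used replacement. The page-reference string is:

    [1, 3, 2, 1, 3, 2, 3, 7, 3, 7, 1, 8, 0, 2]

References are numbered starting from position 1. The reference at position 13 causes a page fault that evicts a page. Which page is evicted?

2

pos 1: 1: miss, frames {1}
pos 2: 3: miss, frames {1,3}
pos 3: 2: miss, frames {1,3,2}
pos 4: 1: hit
pos 5: 3: hit
pos 6: 2: hit
pos 7: 3: hit
pos 8: 7: miss, frames {1,2,3,7}
pos 9: 3: hit
pos 10: 7: hit
pos 11: 1: hit
pos 12: 8: miss, frames {2,3,7,1,8}
pos 13: 0: miss, evict 2, frames {3,7,1,8,0}
At position 13, page 2 is evicted.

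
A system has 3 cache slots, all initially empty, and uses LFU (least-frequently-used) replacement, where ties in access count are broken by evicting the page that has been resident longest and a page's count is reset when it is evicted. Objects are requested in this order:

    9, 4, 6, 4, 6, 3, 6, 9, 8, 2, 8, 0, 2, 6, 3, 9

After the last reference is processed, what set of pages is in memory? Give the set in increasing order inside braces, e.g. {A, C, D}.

{4, 6, 9}

9: miss, frames [9]
4: miss, frames [9, 4]
6: miss, frames [9, 4, 6]
4: hit
6: hit
3: miss, evict 9, frames [4, 6, 3]
6: hit
9: miss, evict 3, frames [4, 6, 9]
8: miss, evict 9, frames [4, 6, 8]
2: miss, evict 8, frames [4, 6, 2]
8: miss, evict 2, frames [4, 6, 8]
0: miss, evict 8, frames [4, 6, 0]
2: miss, evict 0, frames [4, 6, 2]
6: hit
3: miss, evict 2, frames [4, 6, 3]
9: miss, evict 3, frames [4, 6, 9]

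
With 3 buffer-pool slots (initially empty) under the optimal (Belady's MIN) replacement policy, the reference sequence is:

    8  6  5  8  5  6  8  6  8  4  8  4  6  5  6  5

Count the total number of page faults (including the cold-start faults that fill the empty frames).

5

8 -> miss, frames {8}
6 -> miss, frames {8,6}
5 -> miss, frames {8,6,5}
8 -> hit
5 -> hit
6 -> hit
8 -> hit
6 -> hit
8 -> hit
4 -> miss, evict 5, frames {8,6,4}
8 -> hit
4 -> hit
6 -> hit
5 -> miss, evict 4, frames {8,6,5}
6 -> hit
5 -> hit
Page faults: 5.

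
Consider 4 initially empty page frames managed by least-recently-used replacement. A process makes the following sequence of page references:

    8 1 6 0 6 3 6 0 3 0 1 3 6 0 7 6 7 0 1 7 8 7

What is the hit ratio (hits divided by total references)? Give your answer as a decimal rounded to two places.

0.64

8: miss, frames {8}
1: miss, frames {8,1}
6: miss, frames {8,1,6}
0: miss, frames {8,1,6,0}
6: hit
3: miss, evict 8, frames {1,0,6,3}
6: hit
0: hit
3: hit
0: hit
1: hit
3: hit
6: hit
0: hit
7: miss, evict 1, frames {3,6,0,7}
6: hit
7: hit
0: hit
1: miss, evict 3, frames {6,7,0,1}
7: hit
8: miss, evict 6, frames {0,1,7,8}
7: hit
Hits: 14 of 22 references → 14/22 = 0.6364.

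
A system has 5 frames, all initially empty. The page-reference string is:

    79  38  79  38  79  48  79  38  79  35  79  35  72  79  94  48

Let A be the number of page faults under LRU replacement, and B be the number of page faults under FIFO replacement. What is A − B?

Under LRU: F F . . . F . . . F . . F . F F → 7 faults.
Under FIFO: F F . . . F . . . F . . F . F . → 6 faults.
A − B = 7 − 6 = 1.

1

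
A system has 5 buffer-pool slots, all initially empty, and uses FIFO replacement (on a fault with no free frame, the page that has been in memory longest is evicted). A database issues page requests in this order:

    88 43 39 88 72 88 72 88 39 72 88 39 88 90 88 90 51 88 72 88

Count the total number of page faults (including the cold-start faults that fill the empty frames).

88 -> miss, frames (88)
43 -> miss, frames (88 43)
39 -> miss, frames (88 43 39)
88 -> hit
72 -> miss, frames (88 43 39 72)
88 -> hit
72 -> hit
88 -> hit
39 -> hit
72 -> hit
88 -> hit
39 -> hit
88 -> hit
90 -> miss, frames (88 43 39 72 90)
88 -> hit
90 -> hit
51 -> miss, evict 88, frames (43 39 72 90 51)
88 -> miss, evict 43, frames (39 72 90 51 88)
72 -> hit
88 -> hit
Page faults: 7.

7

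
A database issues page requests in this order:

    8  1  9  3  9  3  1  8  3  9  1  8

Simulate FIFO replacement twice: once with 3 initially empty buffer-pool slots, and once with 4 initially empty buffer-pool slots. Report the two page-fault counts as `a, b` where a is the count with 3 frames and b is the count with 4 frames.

3 frames: F F F F . . . F . . F . → 6 faults.
4 frames: F F F F . . . . . . . . → 4 faults.
4 < 6: adding a frame reduced faults, as is typical.

6, 4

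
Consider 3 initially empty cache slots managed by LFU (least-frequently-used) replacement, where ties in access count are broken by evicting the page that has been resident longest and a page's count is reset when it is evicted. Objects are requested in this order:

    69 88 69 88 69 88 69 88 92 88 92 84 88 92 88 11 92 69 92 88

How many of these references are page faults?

69 → miss, frames {69}
88 → miss, frames {69,88}
69 → hit
88 → hit
69 → hit
88 → hit
69 → hit
88 → hit
92 → miss, frames {69,88,92}
88 → hit
92 → hit
84 → miss, evict 92, frames {69,88,84}
88 → hit
92 → miss, evict 84, frames {69,88,92}
88 → hit
11 → miss, evict 92, frames {69,88,11}
92 → miss, evict 11, frames {69,88,92}
69 → hit
92 → hit
88 → hit
Page faults: 7.

7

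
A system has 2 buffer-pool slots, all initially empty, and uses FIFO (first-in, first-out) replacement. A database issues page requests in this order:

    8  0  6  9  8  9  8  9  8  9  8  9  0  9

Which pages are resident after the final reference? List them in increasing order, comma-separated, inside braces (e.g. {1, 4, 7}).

8 -> fault, frames (8)
0 -> fault, frames (8 0)
6 -> fault, evict 8, frames (0 6)
9 -> fault, evict 0, frames (6 9)
8 -> fault, evict 6, frames (9 8)
9 -> hit
8 -> hit
9 -> hit
8 -> hit
9 -> hit
8 -> hit
9 -> hit
0 -> fault, evict 9, frames (8 0)
9 -> fault, evict 8, frames (0 9)

{0, 9}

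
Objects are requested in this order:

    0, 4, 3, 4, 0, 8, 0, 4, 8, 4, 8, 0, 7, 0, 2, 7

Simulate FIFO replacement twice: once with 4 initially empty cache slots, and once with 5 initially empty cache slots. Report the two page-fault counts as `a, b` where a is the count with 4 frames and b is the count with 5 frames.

4 frames: F F F . . F . . . . . . F F F . → 7 faults.
5 frames: F F F . . F . . . . . . F . F . → 6 faults.
6 < 7: adding a frame reduced faults, as is typical.

7, 6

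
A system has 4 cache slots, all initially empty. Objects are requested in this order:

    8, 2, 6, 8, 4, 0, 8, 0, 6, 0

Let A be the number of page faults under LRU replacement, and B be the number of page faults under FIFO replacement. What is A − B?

-1

Under LRU: F F F . F F . . . . → 5 faults.
Under FIFO: F F F . F F F . . . → 6 faults.
A − B = 5 − 6 = -1.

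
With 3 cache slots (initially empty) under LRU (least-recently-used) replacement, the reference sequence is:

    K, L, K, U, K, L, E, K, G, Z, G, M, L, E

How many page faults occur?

9

K → miss, frames (K)
L → miss, frames (K L)
K → hit
U → miss, frames (L K U)
K → hit
L → hit
E → miss, evict U, frames (K L E)
K → hit
G → miss, evict L, frames (E K G)
Z → miss, evict E, frames (K G Z)
G → hit
M → miss, evict K, frames (Z G M)
L → miss, evict Z, frames (G M L)
E → miss, evict G, frames (M L E)
Page faults: 9.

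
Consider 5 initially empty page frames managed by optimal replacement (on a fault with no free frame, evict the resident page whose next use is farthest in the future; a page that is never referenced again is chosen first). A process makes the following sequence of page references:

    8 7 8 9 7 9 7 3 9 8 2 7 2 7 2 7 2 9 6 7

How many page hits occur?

8 -> fault, frames {8}
7 -> fault, frames {8,7}
8 -> hit
9 -> fault, frames {8,7,9}
7 -> hit
9 -> hit
7 -> hit
3 -> fault, frames {8,7,9,3}
9 -> hit
8 -> hit
2 -> fault, frames {8,7,9,3,2}
7 -> hit
2 -> hit
7 -> hit
2 -> hit
7 -> hit
2 -> hit
9 -> hit
6 -> fault, evict 2, frames {8,7,9,3,6}
7 -> hit
Hits: 14.

14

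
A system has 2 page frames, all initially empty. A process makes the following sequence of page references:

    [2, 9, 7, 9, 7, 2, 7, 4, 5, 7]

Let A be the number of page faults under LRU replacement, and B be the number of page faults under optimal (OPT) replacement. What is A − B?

Under LRU: F F F . . F . F F F → 7 faults.
Under OPT: F F F . . F . F F . → 6 faults.
A − B = 7 − 6 = 1.

1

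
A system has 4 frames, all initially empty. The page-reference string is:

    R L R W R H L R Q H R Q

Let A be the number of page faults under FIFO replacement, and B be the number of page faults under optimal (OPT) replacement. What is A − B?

1

Under FIFO: F F . F . F . . F . F . → 6 faults.
Under OPT: F F . F . F . . F . . . → 5 faults.
A − B = 6 − 5 = 1.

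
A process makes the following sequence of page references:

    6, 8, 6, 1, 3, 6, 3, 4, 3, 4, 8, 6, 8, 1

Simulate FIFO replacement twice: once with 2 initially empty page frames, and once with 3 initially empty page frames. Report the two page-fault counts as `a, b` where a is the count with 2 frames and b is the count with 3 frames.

2 frames: F F . F F F . F F . F F . F → 10 faults.
3 frames: F F . F F F . F . . F . . F → 8 faults.
8 < 10: adding a frame reduced faults, as is typical.

10, 8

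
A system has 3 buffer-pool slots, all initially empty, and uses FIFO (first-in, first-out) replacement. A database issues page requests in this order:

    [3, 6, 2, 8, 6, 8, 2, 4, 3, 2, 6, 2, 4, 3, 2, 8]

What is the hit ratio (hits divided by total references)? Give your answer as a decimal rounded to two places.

0.25

3 -> fault, frames (3)
6 -> fault, frames (3 6)
2 -> fault, frames (3 6 2)
8 -> fault, evict 3, frames (6 2 8)
6 -> hit
8 -> hit
2 -> hit
4 -> fault, evict 6, frames (2 8 4)
3 -> fault, evict 2, frames (8 4 3)
2 -> fault, evict 8, frames (4 3 2)
6 -> fault, evict 4, frames (3 2 6)
2 -> hit
4 -> fault, evict 3, frames (2 6 4)
3 -> fault, evict 2, frames (6 4 3)
2 -> fault, evict 6, frames (4 3 2)
8 -> fault, evict 4, frames (3 2 8)
Hits: 4 of 16 references → 4/16 = 0.2500.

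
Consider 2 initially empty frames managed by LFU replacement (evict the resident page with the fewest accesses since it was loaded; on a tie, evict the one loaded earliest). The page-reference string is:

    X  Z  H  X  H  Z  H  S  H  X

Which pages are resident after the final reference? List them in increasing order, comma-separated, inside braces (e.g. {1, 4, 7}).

{H, X}

X: fault, frames [X]
Z: fault, frames [X, Z]
H: fault, evict X, frames [Z, H]
X: fault, evict Z, frames [H, X]
H: hit
Z: fault, evict X, frames [H, Z]
H: hit
S: fault, evict Z, frames [H, S]
H: hit
X: fault, evict S, frames [H, X]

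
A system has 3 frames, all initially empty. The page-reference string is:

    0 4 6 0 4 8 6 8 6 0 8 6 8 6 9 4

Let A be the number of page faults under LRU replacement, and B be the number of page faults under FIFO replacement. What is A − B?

Under LRU: F F F . . F F . . F . . . . F F → 8 faults.
Under FIFO: F F F . . F . . . F . . . . F F → 7 faults.
A − B = 8 − 7 = 1.

1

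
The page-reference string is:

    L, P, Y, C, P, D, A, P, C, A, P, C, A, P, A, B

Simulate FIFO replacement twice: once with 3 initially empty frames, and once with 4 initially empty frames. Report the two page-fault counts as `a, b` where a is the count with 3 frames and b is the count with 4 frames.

3 frames: F F F F . F F F F . . . . . . F → 9 faults.
4 frames: F F F F . F F F . . . . . . . F → 8 faults.
8 < 9: adding a frame reduced faults, as is typical.

9, 8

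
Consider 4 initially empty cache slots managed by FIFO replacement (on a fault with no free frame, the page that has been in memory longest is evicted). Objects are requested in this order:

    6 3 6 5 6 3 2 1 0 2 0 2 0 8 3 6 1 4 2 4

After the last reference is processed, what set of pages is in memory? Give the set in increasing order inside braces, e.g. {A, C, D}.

6 → miss, frames {6}
3 → miss, frames {6,3}
6 → hit
5 → miss, frames {6,3,5}
6 → hit
3 → hit
2 → miss, frames {6,3,5,2}
1 → miss, evict 6, frames {3,5,2,1}
0 → miss, evict 3, frames {5,2,1,0}
2 → hit
0 → hit
2 → hit
0 → hit
8 → miss, evict 5, frames {2,1,0,8}
3 → miss, evict 2, frames {1,0,8,3}
6 → miss, evict 1, frames {0,8,3,6}
1 → miss, evict 0, frames {8,3,6,1}
4 → miss, evict 8, frames {3,6,1,4}
2 → miss, evict 3, frames {6,1,4,2}
4 → hit

{1, 2, 4, 6}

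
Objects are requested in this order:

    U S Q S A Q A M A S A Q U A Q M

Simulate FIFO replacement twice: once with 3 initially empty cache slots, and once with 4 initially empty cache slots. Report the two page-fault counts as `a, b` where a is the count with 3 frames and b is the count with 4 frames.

3 frames: F F F . F . . F . F . F F F . F → 10 faults.
4 frames: F F F . F . . F . . . . F . . . → 6 faults.
6 < 10: adding a frame reduced faults, as is typical.

10, 6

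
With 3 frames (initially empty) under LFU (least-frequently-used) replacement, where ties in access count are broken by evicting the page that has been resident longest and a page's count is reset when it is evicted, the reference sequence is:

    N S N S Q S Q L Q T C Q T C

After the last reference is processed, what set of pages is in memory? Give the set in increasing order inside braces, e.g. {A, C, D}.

N -> miss, frames [N]
S -> miss, frames [N, S]
N -> hit
S -> hit
Q -> miss, frames [N, S, Q]
S -> hit
Q -> hit
L -> miss, evict N, frames [S, Q, L]
Q -> hit
T -> miss, evict L, frames [S, Q, T]
C -> miss, evict T, frames [S, Q, C]
Q -> hit
T -> miss, evict C, frames [S, Q, T]
C -> miss, evict T, frames [S, Q, C]

{C, Q, S}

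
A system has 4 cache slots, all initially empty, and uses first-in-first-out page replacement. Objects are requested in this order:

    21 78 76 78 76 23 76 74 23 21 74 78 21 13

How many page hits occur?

6

21 -> miss, frames (21)
78 -> miss, frames (21 78)
76 -> miss, frames (21 78 76)
78 -> hit
76 -> hit
23 -> miss, frames (21 78 76 23)
76 -> hit
74 -> miss, evict 21, frames (78 76 23 74)
23 -> hit
21 -> miss, evict 78, frames (76 23 74 21)
74 -> hit
78 -> miss, evict 76, frames (23 74 21 78)
21 -> hit
13 -> miss, evict 23, frames (74 21 78 13)
Hits: 6.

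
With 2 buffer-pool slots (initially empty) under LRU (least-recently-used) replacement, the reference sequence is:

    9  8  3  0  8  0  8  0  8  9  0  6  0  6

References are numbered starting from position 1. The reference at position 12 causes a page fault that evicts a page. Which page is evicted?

9

pos 1: 9 -> fault, frames [9]
pos 2: 8 -> fault, frames [9, 8]
pos 3: 3 -> fault, evict 9, frames [8, 3]
pos 4: 0 -> fault, evict 8, frames [3, 0]
pos 5: 8 -> fault, evict 3, frames [0, 8]
pos 6: 0 -> hit
pos 7: 8 -> hit
pos 8: 0 -> hit
pos 9: 8 -> hit
pos 10: 9 -> fault, evict 0, frames [8, 9]
pos 11: 0 -> fault, evict 8, frames [9, 0]
pos 12: 6 -> fault, evict 9, frames [0, 6]
At position 12, page 9 is evicted.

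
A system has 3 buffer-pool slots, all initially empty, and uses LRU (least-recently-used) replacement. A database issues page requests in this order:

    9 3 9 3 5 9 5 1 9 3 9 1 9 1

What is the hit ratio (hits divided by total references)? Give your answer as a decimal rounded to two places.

0.64

9: fault, frames (9)
3: fault, frames (9 3)
9: hit
3: hit
5: fault, frames (9 3 5)
9: hit
5: hit
1: fault, evict 3, frames (9 5 1)
9: hit
3: fault, evict 5, frames (1 9 3)
9: hit
1: hit
9: hit
1: hit
Hits: 9 of 14 references → 9/14 = 0.6429.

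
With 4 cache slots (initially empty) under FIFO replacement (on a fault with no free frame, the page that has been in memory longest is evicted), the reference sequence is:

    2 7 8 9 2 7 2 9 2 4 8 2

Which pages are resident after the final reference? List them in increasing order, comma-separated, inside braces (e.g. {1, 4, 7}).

2 → miss, frames (2)
7 → miss, frames (2 7)
8 → miss, frames (2 7 8)
9 → miss, frames (2 7 8 9)
2 → hit
7 → hit
2 → hit
9 → hit
2 → hit
4 → miss, evict 2, frames (7 8 9 4)
8 → hit
2 → miss, evict 7, frames (8 9 4 2)

{2, 4, 8, 9}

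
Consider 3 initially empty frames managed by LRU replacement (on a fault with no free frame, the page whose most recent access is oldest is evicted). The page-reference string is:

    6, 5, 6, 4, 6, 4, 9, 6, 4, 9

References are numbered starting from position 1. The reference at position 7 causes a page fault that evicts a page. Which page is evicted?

5

pos 1: 6: miss, frames (6)
pos 2: 5: miss, frames (6 5)
pos 3: 6: hit
pos 4: 4: miss, frames (5 6 4)
pos 5: 6: hit
pos 6: 4: hit
pos 7: 9: miss, evict 5, frames (6 4 9)
At position 7, page 5 is evicted.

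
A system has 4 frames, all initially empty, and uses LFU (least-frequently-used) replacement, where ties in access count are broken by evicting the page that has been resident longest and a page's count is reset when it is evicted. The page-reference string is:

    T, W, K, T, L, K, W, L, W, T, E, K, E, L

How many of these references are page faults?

T: fault, frames {T}
W: fault, frames {T,W}
K: fault, frames {T,W,K}
T: hit
L: fault, frames {T,W,K,L}
K: hit
W: hit
L: hit
W: hit
T: hit
E: fault, evict K, frames {T,W,L,E}
K: fault, evict E, frames {T,W,L,K}
E: fault, evict K, frames {T,W,L,E}
L: hit
Page faults: 7.

7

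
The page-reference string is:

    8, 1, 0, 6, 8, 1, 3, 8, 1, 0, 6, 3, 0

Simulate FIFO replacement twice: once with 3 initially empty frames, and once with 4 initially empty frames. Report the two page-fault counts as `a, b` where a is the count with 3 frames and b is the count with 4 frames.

3 frames: F F F F F F F . . F F . . → 9 faults.
4 frames: F F F F . . F F F F F F . → 10 faults.
10 > 9: adding a frame increased faults — Belady's anomaly.

9, 10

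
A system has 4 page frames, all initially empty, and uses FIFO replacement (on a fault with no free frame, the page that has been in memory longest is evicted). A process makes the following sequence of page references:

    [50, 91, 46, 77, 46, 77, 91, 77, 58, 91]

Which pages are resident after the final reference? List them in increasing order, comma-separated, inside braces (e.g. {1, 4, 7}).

50 -> miss, frames {50}
91 -> miss, frames {50,91}
46 -> miss, frames {50,91,46}
77 -> miss, frames {50,91,46,77}
46 -> hit
77 -> hit
91 -> hit
77 -> hit
58 -> miss, evict 50, frames {91,46,77,58}
91 -> hit

{46, 58, 77, 91}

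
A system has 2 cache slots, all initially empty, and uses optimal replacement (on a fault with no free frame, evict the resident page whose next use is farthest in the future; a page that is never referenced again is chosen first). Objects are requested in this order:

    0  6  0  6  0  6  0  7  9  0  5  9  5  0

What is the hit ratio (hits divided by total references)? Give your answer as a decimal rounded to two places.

0.57

0 -> miss, frames (0)
6 -> miss, frames (0 6)
0 -> hit
6 -> hit
0 -> hit
6 -> hit
0 -> hit
7 -> miss, evict 6, frames (0 7)
9 -> miss, evict 7, frames (0 9)
0 -> hit
5 -> miss, evict 0, frames (9 5)
9 -> hit
5 -> hit
0 -> miss, evict 5, frames (9 0)
Hits: 8 of 14 references → 8/14 = 0.5714.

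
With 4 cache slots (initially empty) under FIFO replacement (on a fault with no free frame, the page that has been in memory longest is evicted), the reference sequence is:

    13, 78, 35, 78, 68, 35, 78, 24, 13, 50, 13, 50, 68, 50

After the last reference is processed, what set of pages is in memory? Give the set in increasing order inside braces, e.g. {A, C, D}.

{13, 24, 50, 68}

13: fault, frames {13}
78: fault, frames {13,78}
35: fault, frames {13,78,35}
78: hit
68: fault, frames {13,78,35,68}
35: hit
78: hit
24: fault, evict 13, frames {78,35,68,24}
13: fault, evict 78, frames {35,68,24,13}
50: fault, evict 35, frames {68,24,13,50}
13: hit
50: hit
68: hit
50: hit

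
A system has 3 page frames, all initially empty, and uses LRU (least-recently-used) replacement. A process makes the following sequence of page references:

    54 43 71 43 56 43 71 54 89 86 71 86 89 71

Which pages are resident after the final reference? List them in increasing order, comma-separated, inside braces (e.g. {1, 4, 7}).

54 -> miss, frames {54}
43 -> miss, frames {54,43}
71 -> miss, frames {54,43,71}
43 -> hit
56 -> miss, evict 54, frames {71,43,56}
43 -> hit
71 -> hit
54 -> miss, evict 56, frames {43,71,54}
89 -> miss, evict 43, frames {71,54,89}
86 -> miss, evict 71, frames {54,89,86}
71 -> miss, evict 54, frames {89,86,71}
86 -> hit
89 -> hit
71 -> hit

{71, 86, 89}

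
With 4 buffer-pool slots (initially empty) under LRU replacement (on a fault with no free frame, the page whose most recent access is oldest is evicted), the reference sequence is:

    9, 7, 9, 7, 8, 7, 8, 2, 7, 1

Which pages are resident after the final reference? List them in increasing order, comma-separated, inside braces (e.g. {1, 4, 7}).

{1, 2, 7, 8}

9 → fault, frames (9)
7 → fault, frames (9 7)
9 → hit
7 → hit
8 → fault, frames (9 7 8)
7 → hit
8 → hit
2 → fault, frames (9 7 8 2)
7 → hit
1 → fault, evict 9, frames (8 2 7 1)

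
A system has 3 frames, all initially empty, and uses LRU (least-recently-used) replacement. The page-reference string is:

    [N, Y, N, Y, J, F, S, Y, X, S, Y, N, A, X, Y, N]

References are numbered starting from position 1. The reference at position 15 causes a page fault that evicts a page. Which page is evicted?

N

pos 1: N -> fault, frames {N}
pos 2: Y -> fault, frames {N,Y}
pos 3: N -> hit
pos 4: Y -> hit
pos 5: J -> fault, frames {N,Y,J}
pos 6: F -> fault, evict N, frames {Y,J,F}
pos 7: S -> fault, evict Y, frames {J,F,S}
pos 8: Y -> fault, evict J, frames {F,S,Y}
pos 9: X -> fault, evict F, frames {S,Y,X}
pos 10: S -> hit
pos 11: Y -> hit
pos 12: N -> fault, evict X, frames {S,Y,N}
pos 13: A -> fault, evict S, frames {Y,N,A}
pos 14: X -> fault, evict Y, frames {N,A,X}
pos 15: Y -> fault, evict N, frames {A,X,Y}
At position 15, page N is evicted.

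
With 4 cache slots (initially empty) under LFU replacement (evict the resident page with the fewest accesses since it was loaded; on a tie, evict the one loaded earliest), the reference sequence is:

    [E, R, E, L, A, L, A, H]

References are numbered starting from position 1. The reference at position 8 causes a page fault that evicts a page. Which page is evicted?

pos 1: E -> miss, frames {E}
pos 2: R -> miss, frames {E,R}
pos 3: E -> hit
pos 4: L -> miss, frames {E,R,L}
pos 5: A -> miss, frames {E,R,L,A}
pos 6: L -> hit
pos 7: A -> hit
pos 8: H -> miss, evict R, frames {E,L,A,H}
At position 8, page R is evicted.

R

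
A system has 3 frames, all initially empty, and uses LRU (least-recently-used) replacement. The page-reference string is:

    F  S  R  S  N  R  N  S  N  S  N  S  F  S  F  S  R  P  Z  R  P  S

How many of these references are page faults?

F -> fault, frames (F)
S -> fault, frames (F S)
R -> fault, frames (F S R)
S -> hit
N -> fault, evict F, frames (R S N)
R -> hit
N -> hit
S -> hit
N -> hit
S -> hit
N -> hit
S -> hit
F -> fault, evict R, frames (N S F)
S -> hit
F -> hit
S -> hit
R -> fault, evict N, frames (F S R)
P -> fault, evict F, frames (S R P)
Z -> fault, evict S, frames (R P Z)
R -> hit
P -> hit
S -> fault, evict Z, frames (R P S)
Page faults: 9.

9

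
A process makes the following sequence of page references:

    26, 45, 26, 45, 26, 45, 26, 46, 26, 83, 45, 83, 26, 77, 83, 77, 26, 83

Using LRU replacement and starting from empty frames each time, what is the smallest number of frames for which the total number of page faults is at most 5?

4

f=1: 18 faults
f=2: 10 faults
f=3: 6 faults
f=4: 5 faults
f=5: 5 faults
Smallest f with faults ≤ 5 is 4.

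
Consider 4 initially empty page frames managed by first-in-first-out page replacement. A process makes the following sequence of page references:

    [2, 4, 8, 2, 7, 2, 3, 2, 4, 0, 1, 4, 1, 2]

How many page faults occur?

9

2: miss, frames {2}
4: miss, frames {2,4}
8: miss, frames {2,4,8}
2: hit
7: miss, frames {2,4,8,7}
2: hit
3: miss, evict 2, frames {4,8,7,3}
2: miss, evict 4, frames {8,7,3,2}
4: miss, evict 8, frames {7,3,2,4}
0: miss, evict 7, frames {3,2,4,0}
1: miss, evict 3, frames {2,4,0,1}
4: hit
1: hit
2: hit
Page faults: 9.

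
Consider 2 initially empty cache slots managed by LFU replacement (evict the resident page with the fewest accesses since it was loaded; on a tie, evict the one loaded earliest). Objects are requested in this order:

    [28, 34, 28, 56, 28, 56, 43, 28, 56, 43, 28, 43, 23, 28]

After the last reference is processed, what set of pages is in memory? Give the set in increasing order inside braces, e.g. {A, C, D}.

{23, 28}

28: miss, frames [28]
34: miss, frames [28, 34]
28: hit
56: miss, evict 34, frames [28, 56]
28: hit
56: hit
43: miss, evict 56, frames [28, 43]
28: hit
56: miss, evict 43, frames [28, 56]
43: miss, evict 56, frames [28, 43]
28: hit
43: hit
23: miss, evict 43, frames [28, 23]
28: hit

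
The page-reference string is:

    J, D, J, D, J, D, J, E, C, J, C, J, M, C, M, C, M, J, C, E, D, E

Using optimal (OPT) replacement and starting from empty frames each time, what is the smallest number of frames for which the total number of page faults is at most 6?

f=1: 22 faults
f=2: 8 faults
f=3: 7 faults
f=4: 6 faults
f=5: 5 faults
Smallest f with faults ≤ 6 is 4.

4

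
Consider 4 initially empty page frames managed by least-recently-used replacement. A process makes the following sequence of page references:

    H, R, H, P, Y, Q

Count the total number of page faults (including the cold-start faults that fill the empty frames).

H: fault, frames (H)
R: fault, frames (H R)
H: hit
P: fault, frames (R H P)
Y: fault, frames (R H P Y)
Q: fault, evict R, frames (H P Y Q)
Page faults: 5.

5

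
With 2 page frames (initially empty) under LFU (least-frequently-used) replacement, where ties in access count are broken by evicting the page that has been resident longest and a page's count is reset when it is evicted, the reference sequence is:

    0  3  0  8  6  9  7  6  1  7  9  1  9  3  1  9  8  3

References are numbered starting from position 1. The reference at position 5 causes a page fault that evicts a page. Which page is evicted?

8

pos 1: 0: fault, frames (0)
pos 2: 3: fault, frames (0 3)
pos 3: 0: hit
pos 4: 8: fault, evict 3, frames (0 8)
pos 5: 6: fault, evict 8, frames (0 6)
At position 5, page 8 is evicted.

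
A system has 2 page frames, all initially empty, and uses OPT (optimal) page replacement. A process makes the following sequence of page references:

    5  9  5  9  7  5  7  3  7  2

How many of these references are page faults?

5 → miss, frames {5}
9 → miss, frames {5,9}
5 → hit
9 → hit
7 → miss, evict 9, frames {5,7}
5 → hit
7 → hit
3 → miss, evict 5, frames {7,3}
7 → hit
2 → miss, evict 3, frames {7,2}
Page faults: 5.

5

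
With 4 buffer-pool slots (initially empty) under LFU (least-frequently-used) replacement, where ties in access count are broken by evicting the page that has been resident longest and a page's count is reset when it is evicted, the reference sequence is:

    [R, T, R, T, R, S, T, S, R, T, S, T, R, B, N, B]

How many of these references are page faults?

6

R -> fault, frames {R}
T -> fault, frames {R,T}
R -> hit
T -> hit
R -> hit
S -> fault, frames {R,T,S}
T -> hit
S -> hit
R -> hit
T -> hit
S -> hit
T -> hit
R -> hit
B -> fault, frames {R,T,S,B}
N -> fault, evict B, frames {R,T,S,N}
B -> fault, evict N, frames {R,T,S,B}
Page faults: 6.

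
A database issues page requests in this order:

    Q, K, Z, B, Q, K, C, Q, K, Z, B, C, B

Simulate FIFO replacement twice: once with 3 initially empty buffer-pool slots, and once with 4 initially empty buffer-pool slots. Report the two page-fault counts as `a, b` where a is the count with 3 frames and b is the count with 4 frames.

9, 10

3 frames: F F F F F F F . . F F . . → 9 faults.
4 frames: F F F F . . F F F F F F . → 10 faults.
10 > 9: adding a frame increased faults — Belady's anomaly.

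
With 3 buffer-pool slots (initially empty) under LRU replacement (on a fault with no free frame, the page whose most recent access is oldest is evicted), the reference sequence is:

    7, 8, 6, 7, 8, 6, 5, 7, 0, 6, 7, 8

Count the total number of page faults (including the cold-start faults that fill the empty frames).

7: fault, frames [7]
8: fault, frames [7, 8]
6: fault, frames [7, 8, 6]
7: hit
8: hit
6: hit
5: fault, evict 7, frames [8, 6, 5]
7: fault, evict 8, frames [6, 5, 7]
0: fault, evict 6, frames [5, 7, 0]
6: fault, evict 5, frames [7, 0, 6]
7: hit
8: fault, evict 0, frames [6, 7, 8]
Page faults: 8.

8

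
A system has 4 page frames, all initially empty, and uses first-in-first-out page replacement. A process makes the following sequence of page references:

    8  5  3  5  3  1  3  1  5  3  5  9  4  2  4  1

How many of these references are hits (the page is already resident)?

8 → miss, frames {8}
5 → miss, frames {8,5}
3 → miss, frames {8,5,3}
5 → hit
3 → hit
1 → miss, frames {8,5,3,1}
3 → hit
1 → hit
5 → hit
3 → hit
5 → hit
9 → miss, evict 8, frames {5,3,1,9}
4 → miss, evict 5, frames {3,1,9,4}
2 → miss, evict 3, frames {1,9,4,2}
4 → hit
1 → hit
Hits: 9.

9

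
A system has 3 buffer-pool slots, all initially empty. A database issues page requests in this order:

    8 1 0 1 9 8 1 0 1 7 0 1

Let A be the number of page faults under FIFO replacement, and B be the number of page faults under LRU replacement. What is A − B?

Under FIFO: F F F . F F F F . F . . → 8 faults.
Under LRU: F F F . F F . F . F . . → 7 faults.
A − B = 8 − 7 = 1.

1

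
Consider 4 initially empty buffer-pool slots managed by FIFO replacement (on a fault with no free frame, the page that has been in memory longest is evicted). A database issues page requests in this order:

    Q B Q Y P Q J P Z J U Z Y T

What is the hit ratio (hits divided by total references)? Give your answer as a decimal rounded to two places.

0.36

Q → miss, frames (Q)
B → miss, frames (Q B)
Q → hit
Y → miss, frames (Q B Y)
P → miss, frames (Q B Y P)
Q → hit
J → miss, evict Q, frames (B Y P J)
P → hit
Z → miss, evict B, frames (Y P J Z)
J → hit
U → miss, evict Y, frames (P J Z U)
Z → hit
Y → miss, evict P, frames (J Z U Y)
T → miss, evict J, frames (Z U Y T)
Hits: 5 of 14 references → 5/14 = 0.3571.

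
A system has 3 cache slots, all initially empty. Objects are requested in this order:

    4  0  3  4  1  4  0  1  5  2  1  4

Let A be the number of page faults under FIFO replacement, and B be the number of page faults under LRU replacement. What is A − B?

Under FIFO: F F F . F F F . F F F F → 10 faults.
Under LRU: F F F . F . F . F F . F → 8 faults.
A − B = 10 − 8 = 2.

2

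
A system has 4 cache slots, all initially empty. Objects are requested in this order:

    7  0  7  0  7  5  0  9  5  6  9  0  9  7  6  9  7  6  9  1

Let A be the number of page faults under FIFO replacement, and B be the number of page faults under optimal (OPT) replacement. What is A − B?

Under FIFO: F F . . . F . F . F . . . F . . . . . F → 7 faults.
Under OPT: F F . . . F . F . F . . . . . . . . . F → 6 faults.
A − B = 7 − 6 = 1.

1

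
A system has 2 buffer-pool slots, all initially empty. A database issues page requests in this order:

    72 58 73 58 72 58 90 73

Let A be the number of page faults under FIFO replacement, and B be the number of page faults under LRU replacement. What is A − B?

1

Under FIFO: F F F . F F F F → 7 faults.
Under LRU: F F F . F . F F → 6 faults.
A − B = 7 − 6 = 1.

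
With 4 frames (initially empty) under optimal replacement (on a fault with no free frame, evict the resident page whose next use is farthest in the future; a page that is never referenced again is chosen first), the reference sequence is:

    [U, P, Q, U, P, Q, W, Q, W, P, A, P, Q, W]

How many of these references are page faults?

U: fault, frames {U}
P: fault, frames {U,P}
Q: fault, frames {U,P,Q}
U: hit
P: hit
Q: hit
W: fault, frames {U,P,Q,W}
Q: hit
W: hit
P: hit
A: fault, evict U, frames {P,Q,W,A}
P: hit
Q: hit
W: hit
Page faults: 5.

5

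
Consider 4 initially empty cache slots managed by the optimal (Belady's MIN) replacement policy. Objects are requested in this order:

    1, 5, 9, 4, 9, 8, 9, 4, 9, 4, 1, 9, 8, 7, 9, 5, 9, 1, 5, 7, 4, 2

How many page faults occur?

9

1 → miss, frames [1]
5 → miss, frames [1, 5]
9 → miss, frames [1, 5, 9]
4 → miss, frames [1, 5, 9, 4]
9 → hit
8 → miss, evict 5, frames [1, 9, 4, 8]
9 → hit
4 → hit
9 → hit
4 → hit
1 → hit
9 → hit
8 → hit
7 → miss, evict 8, frames [1, 9, 4, 7]
9 → hit
5 → miss, evict 4, frames [1, 9, 7, 5]
9 → hit
1 → hit
5 → hit
7 → hit
4 → miss, evict 5, frames [1, 9, 7, 4]
2 → miss, evict 4, frames [1, 9, 7, 2]
Page faults: 9.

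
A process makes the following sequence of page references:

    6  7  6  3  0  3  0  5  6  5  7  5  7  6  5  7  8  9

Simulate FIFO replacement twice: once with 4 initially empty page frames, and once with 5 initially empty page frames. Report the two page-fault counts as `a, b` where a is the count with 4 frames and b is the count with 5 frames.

9, 7

4 frames: F F . F F . . F F . F . . . . . F F → 9 faults.
5 frames: F F . F F . . F . . . . . . . . F F → 7 faults.
7 < 9: adding a frame reduced faults, as is typical.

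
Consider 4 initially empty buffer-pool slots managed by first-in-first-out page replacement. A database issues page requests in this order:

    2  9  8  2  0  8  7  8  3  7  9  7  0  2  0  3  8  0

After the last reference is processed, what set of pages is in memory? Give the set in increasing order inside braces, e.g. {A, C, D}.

2 → miss, frames [2]
9 → miss, frames [2, 9]
8 → miss, frames [2, 9, 8]
2 → hit
0 → miss, frames [2, 9, 8, 0]
8 → hit
7 → miss, evict 2, frames [9, 8, 0, 7]
8 → hit
3 → miss, evict 9, frames [8, 0, 7, 3]
7 → hit
9 → miss, evict 8, frames [0, 7, 3, 9]
7 → hit
0 → hit
2 → miss, evict 0, frames [7, 3, 9, 2]
0 → miss, evict 7, frames [3, 9, 2, 0]
3 → hit
8 → miss, evict 3, frames [9, 2, 0, 8]
0 → hit

{0, 2, 8, 9}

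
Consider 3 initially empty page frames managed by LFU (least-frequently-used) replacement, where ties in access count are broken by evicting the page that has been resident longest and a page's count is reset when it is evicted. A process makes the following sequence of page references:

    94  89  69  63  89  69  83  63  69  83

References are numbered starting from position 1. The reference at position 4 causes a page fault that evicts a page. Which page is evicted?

94

pos 1: 94: fault, frames {94}
pos 2: 89: fault, frames {94,89}
pos 3: 69: fault, frames {94,89,69}
pos 4: 63: fault, evict 94, frames {89,69,63}
At position 4, page 94 is evicted.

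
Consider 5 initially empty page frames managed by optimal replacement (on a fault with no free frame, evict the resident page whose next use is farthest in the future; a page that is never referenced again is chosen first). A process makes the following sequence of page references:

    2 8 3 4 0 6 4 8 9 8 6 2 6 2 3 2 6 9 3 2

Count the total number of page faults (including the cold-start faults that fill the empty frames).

7

2: fault, frames {2}
8: fault, frames {2,8}
3: fault, frames {2,8,3}
4: fault, frames {2,8,3,4}
0: fault, frames {2,8,3,4,0}
6: fault, evict 0, frames {2,8,3,4,6}
4: hit
8: hit
9: fault, evict 4, frames {2,8,3,6,9}
8: hit
6: hit
2: hit
6: hit
2: hit
3: hit
2: hit
6: hit
9: hit
3: hit
2: hit
Page faults: 7.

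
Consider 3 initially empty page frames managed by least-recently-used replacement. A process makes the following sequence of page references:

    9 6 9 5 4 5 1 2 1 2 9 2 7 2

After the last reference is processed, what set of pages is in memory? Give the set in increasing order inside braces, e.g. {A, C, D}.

9 -> fault, frames {9}
6 -> fault, frames {9,6}
9 -> hit
5 -> fault, frames {6,9,5}
4 -> fault, evict 6, frames {9,5,4}
5 -> hit
1 -> fault, evict 9, frames {4,5,1}
2 -> fault, evict 4, frames {5,1,2}
1 -> hit
2 -> hit
9 -> fault, evict 5, frames {1,2,9}
2 -> hit
7 -> fault, evict 1, frames {9,2,7}
2 -> hit

{2, 7, 9}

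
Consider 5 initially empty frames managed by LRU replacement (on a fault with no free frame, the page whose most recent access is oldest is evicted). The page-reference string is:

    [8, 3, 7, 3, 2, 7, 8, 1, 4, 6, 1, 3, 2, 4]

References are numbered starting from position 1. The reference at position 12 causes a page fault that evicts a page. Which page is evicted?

7

pos 1: 8 → miss, frames [8]
pos 2: 3 → miss, frames [8, 3]
pos 3: 7 → miss, frames [8, 3, 7]
pos 4: 3 → hit
pos 5: 2 → miss, frames [8, 7, 3, 2]
pos 6: 7 → hit
pos 7: 8 → hit
pos 8: 1 → miss, frames [3, 2, 7, 8, 1]
pos 9: 4 → miss, evict 3, frames [2, 7, 8, 1, 4]
pos 10: 6 → miss, evict 2, frames [7, 8, 1, 4, 6]
pos 11: 1 → hit
pos 12: 3 → miss, evict 7, frames [8, 4, 6, 1, 3]
At position 12, page 7 is evicted.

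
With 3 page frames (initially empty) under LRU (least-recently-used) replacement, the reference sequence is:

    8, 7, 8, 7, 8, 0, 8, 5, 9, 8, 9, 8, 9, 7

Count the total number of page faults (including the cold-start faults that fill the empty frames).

6

8 -> fault, frames (8)
7 -> fault, frames (8 7)
8 -> hit
7 -> hit
8 -> hit
0 -> fault, frames (7 8 0)
8 -> hit
5 -> fault, evict 7, frames (0 8 5)
9 -> fault, evict 0, frames (8 5 9)
8 -> hit
9 -> hit
8 -> hit
9 -> hit
7 -> fault, evict 5, frames (8 9 7)
Page faults: 6.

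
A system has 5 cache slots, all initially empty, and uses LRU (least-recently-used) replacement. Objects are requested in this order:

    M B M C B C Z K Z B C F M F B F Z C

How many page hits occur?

11

M → fault, frames {M}
B → fault, frames {M,B}
M → hit
C → fault, frames {B,M,C}
B → hit
C → hit
Z → fault, frames {M,B,C,Z}
K → fault, frames {M,B,C,Z,K}
Z → hit
B → hit
C → hit
F → fault, evict M, frames {K,Z,B,C,F}
M → fault, evict K, frames {Z,B,C,F,M}
F → hit
B → hit
F → hit
Z → hit
C → hit
Hits: 11.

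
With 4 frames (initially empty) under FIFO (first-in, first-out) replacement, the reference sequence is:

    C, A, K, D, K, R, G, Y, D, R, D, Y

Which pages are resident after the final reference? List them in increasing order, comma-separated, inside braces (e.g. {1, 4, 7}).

{D, G, R, Y}

C → fault, frames {C}
A → fault, frames {C,A}
K → fault, frames {C,A,K}
D → fault, frames {C,A,K,D}
K → hit
R → fault, evict C, frames {A,K,D,R}
G → fault, evict A, frames {K,D,R,G}
Y → fault, evict K, frames {D,R,G,Y}
D → hit
R → hit
D → hit
Y → hit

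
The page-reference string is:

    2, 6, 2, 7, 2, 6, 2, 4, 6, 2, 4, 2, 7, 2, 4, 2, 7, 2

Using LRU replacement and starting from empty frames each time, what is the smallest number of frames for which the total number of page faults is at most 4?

f=1: 18 faults
f=2: 11 faults
f=3: 5 faults
f=4: 4 faults
Smallest f with faults ≤ 4 is 4.

4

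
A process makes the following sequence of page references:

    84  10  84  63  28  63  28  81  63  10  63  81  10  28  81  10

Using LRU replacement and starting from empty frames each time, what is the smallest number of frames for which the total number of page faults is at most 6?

f=1: 16 faults
f=2: 12 faults
f=3: 7 faults
f=4: 6 faults
f=5: 5 faults
Smallest f with faults ≤ 6 is 4.

4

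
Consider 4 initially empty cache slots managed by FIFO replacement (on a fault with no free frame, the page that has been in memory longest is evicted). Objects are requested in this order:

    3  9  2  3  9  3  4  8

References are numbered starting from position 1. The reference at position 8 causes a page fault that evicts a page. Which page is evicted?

3

pos 1: 3: fault, frames {3}
pos 2: 9: fault, frames {3,9}
pos 3: 2: fault, frames {3,9,2}
pos 4: 3: hit
pos 5: 9: hit
pos 6: 3: hit
pos 7: 4: fault, frames {3,9,2,4}
pos 8: 8: fault, evict 3, frames {9,2,4,8}
At position 8, page 3 is evicted.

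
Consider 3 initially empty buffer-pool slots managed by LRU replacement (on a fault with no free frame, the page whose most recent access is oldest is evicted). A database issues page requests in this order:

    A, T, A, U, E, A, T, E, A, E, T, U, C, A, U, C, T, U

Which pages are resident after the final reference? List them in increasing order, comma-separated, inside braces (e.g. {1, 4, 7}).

A: miss, frames {A}
T: miss, frames {A,T}
A: hit
U: miss, frames {T,A,U}
E: miss, evict T, frames {A,U,E}
A: hit
T: miss, evict U, frames {E,A,T}
E: hit
A: hit
E: hit
T: hit
U: miss, evict A, frames {E,T,U}
C: miss, evict E, frames {T,U,C}
A: miss, evict T, frames {U,C,A}
U: hit
C: hit
T: miss, evict A, frames {U,C,T}
U: hit

{C, T, U}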